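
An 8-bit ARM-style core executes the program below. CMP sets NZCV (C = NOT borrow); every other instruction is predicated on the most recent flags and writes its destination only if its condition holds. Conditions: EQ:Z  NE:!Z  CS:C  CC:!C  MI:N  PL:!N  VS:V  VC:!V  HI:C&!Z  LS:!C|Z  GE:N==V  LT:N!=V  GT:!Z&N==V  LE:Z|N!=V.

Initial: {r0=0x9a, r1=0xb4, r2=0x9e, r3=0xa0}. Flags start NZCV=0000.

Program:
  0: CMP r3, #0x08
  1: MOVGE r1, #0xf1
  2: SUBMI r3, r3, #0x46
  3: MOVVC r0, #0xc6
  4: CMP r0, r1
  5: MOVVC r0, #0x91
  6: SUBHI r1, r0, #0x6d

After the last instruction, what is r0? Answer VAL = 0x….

VAL = 0x91

0: ✓ CMP  NZCV=1010
1: · MOVGE
2: ✓ SUBMI  r3←0x5a
3: ✓ MOVVC  r0←0xc6
4: ✓ CMP  NZCV=0010
5: ✓ MOVVC  r0←0x91
6: ✓ SUBHI  r1←0x24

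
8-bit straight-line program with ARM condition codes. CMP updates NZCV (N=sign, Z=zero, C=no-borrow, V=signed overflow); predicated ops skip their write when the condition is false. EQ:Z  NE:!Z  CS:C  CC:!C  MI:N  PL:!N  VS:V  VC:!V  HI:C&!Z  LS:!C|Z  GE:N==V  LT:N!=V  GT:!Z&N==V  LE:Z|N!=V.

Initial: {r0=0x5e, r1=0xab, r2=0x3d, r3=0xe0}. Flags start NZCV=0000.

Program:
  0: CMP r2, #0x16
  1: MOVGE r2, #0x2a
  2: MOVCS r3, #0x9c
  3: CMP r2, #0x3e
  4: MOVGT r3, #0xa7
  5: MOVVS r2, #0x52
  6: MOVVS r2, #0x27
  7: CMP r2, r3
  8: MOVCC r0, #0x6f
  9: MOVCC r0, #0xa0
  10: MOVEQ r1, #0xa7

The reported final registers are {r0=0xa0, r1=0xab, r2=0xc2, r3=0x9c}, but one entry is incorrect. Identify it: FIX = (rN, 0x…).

FIX = (r2, 0x2a)

[0] flags=0010 → (cmp)
[1] flags=0010 GE?T → r2=0x2a
[2] flags=0010 CS?T → r3=0x9c
[3] flags=1000 → (cmp)
[4] flags=1000 GT?F → skip
[5] flags=1000 VS?F → skip
[6] flags=1000 VS?F → skip
[7] flags=1001 → (cmp)
[8] flags=1001 CC?T → r0=0x6f
[9] flags=1001 CC?T → r0=0xa0
[10] flags=1001 EQ?F → skip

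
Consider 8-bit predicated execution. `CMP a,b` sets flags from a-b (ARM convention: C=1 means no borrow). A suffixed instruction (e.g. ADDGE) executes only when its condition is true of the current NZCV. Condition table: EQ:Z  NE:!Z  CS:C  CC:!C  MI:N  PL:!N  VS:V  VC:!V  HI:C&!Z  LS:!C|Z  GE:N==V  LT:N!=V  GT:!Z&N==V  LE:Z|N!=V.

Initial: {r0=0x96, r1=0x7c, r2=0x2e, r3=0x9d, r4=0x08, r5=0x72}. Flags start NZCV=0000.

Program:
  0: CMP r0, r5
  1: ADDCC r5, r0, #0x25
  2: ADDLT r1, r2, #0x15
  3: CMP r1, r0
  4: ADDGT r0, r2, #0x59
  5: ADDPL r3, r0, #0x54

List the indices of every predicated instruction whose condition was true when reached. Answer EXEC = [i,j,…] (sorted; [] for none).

0: ✓ CMP  NZCV=0011
1: · ADDCC
2: ✓ ADDLT  r1←0x43
3: ✓ CMP  NZCV=1001
4: ✓ ADDGT  r0←0x87
5: · ADDPL

EXEC = [2,4]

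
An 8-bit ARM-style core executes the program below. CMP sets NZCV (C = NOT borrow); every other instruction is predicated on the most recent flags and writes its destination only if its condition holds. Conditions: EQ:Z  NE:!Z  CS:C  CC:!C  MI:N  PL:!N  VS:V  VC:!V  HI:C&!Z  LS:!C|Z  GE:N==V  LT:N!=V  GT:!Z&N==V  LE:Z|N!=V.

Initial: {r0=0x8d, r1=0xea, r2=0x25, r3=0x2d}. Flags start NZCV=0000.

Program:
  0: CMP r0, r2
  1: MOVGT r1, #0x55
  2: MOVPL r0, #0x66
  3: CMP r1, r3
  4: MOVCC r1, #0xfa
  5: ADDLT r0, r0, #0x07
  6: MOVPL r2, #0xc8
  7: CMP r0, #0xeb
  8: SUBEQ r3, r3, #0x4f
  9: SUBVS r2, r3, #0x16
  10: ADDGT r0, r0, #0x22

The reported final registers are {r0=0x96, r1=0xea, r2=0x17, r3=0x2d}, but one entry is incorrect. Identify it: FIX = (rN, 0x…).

[0] flags=0011 → (cmp)
[1] flags=0011 GT?F → skip
[2] flags=0011 PL?T → r0=0x66
[3] flags=1010 → (cmp)
[4] flags=1010 CC?F → skip
[5] flags=1010 LT?T → r0=0x6d
[6] flags=1010 PL?F → skip
[7] flags=1001 → (cmp)
[8] flags=1001 EQ?F → skip
[9] flags=1001 VS?T → r2=0x17
[10] flags=1001 GT?T → r0=0x8f

FIX = (r0, 0x8f)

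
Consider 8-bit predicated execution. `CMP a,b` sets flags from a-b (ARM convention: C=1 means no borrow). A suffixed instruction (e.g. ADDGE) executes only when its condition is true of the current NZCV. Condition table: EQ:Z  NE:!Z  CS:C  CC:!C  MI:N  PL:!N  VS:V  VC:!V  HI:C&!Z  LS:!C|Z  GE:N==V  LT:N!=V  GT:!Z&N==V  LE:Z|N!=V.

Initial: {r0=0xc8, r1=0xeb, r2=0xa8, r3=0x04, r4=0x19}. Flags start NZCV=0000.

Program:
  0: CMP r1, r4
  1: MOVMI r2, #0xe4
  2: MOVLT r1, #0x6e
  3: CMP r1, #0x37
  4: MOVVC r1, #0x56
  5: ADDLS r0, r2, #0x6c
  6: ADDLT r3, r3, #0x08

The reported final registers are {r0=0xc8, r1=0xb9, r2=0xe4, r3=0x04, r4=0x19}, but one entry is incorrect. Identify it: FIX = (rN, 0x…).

0: ✓ CMP  NZCV=1010
1: ✓ MOVMI  r2←0xe4
2: ✓ MOVLT  r1←0x6e
3: ✓ CMP  NZCV=0010
4: ✓ MOVVC  r1←0x56
5: · ADDLS
6: · ADDLT

FIX = (r1, 0x56)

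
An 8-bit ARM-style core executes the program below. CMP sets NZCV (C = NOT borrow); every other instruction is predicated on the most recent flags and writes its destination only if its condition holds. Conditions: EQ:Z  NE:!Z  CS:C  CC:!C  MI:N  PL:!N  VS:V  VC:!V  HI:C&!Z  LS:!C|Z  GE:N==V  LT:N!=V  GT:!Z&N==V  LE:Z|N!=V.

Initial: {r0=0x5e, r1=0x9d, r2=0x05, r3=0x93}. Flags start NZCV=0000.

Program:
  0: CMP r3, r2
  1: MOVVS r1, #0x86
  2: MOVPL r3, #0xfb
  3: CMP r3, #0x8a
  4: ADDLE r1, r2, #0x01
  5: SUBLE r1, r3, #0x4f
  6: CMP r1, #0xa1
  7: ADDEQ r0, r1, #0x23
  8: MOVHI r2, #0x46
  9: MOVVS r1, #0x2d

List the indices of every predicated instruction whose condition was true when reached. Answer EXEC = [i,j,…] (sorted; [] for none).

0: ✓ CMP  NZCV=1010
1: · MOVVS
2: · MOVPL
3: ✓ CMP  NZCV=0010
4: · ADDLE
5: · SUBLE
6: ✓ CMP  NZCV=1000
7: · ADDEQ
8: · MOVHI
9: · MOVVS

EXEC = []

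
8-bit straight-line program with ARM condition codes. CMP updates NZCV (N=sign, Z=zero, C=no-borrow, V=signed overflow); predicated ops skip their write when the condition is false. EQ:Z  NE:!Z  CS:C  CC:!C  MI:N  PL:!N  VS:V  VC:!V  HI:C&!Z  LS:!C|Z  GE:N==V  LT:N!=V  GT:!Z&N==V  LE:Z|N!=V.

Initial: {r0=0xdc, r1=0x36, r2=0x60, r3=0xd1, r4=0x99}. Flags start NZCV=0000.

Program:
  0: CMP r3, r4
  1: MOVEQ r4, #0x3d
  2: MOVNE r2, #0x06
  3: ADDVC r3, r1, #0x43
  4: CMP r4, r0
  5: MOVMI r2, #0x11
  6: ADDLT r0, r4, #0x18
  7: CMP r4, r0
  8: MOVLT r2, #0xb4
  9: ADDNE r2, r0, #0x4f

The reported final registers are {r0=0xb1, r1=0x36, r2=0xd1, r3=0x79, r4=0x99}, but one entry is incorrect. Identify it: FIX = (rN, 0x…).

FIX = (r2, 0x00)

[0] flags=0010 → (cmp)
[1] flags=0010 EQ?F → skip
[2] flags=0010 NE?T → r2=0x06
[3] flags=0010 VC?T → r3=0x79
[4] flags=1000 → (cmp)
[5] flags=1000 MI?T → r2=0x11
[6] flags=1000 LT?T → r0=0xb1
[7] flags=1000 → (cmp)
[8] flags=1000 LT?T → r2=0xb4
[9] flags=1000 NE?T → r2=0x00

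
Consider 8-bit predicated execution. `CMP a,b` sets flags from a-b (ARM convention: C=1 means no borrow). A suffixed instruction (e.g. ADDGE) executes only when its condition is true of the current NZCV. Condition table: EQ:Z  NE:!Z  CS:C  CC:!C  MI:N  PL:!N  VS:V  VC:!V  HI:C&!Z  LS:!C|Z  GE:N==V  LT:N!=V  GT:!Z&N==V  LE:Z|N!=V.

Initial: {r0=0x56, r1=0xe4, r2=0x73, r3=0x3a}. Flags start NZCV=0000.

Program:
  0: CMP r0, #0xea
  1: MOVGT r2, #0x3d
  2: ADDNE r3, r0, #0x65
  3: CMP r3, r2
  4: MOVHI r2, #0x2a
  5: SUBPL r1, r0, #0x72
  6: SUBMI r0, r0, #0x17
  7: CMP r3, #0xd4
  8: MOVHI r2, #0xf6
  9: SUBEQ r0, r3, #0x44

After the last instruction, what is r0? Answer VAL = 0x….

VAL = 0x56

0: ✓ CMP  NZCV=0000
1: ✓ MOVGT  r2←0x3d
2: ✓ ADDNE  r3←0xbb
3: ✓ CMP  NZCV=0011
4: ✓ MOVHI  r2←0x2a
5: ✓ SUBPL  r1←0xe4
6: · SUBMI
7: ✓ CMP  NZCV=1000
8: · MOVHI
9: · SUBEQ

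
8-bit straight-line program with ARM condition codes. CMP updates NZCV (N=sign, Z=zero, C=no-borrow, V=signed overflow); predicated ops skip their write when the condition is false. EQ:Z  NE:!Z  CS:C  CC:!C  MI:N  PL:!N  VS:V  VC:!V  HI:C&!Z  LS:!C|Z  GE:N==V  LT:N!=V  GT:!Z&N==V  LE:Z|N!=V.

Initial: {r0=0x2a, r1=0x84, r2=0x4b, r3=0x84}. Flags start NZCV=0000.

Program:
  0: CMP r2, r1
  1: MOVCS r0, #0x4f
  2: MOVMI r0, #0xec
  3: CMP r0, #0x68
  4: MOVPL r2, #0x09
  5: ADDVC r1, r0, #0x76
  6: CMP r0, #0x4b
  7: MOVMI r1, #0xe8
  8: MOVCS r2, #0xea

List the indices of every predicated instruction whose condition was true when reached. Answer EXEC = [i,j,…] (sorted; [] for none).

0: ✓ CMP  NZCV=1001
1: · MOVCS
2: ✓ MOVMI  r0←0xec
3: ✓ CMP  NZCV=1010
4: · MOVPL
5: ✓ ADDVC  r1←0x62
6: ✓ CMP  NZCV=1010
7: ✓ MOVMI  r1←0xe8
8: ✓ MOVCS  r2←0xea

EXEC = [2,5,7,8]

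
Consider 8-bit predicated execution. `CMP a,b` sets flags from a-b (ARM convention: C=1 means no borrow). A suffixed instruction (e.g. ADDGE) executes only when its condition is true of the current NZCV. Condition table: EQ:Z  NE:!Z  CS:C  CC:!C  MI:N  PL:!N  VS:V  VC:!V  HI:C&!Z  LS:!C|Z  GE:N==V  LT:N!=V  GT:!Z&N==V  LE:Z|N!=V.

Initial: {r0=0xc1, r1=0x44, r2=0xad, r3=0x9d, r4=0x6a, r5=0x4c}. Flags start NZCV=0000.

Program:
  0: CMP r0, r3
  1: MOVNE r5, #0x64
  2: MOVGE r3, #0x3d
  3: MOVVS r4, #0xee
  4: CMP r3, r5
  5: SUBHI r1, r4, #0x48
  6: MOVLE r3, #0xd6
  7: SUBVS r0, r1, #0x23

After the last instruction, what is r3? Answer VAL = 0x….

VAL = 0xd6

[0] flags=0010 → (cmp)
[1] flags=0010 NE?T → r5=0x64
[2] flags=0010 GE?T → r3=0x3d
[3] flags=0010 VS?F → skip
[4] flags=1000 → (cmp)
[5] flags=1000 HI?F → skip
[6] flags=1000 LE?T → r3=0xd6
[7] flags=1000 VS?F → skip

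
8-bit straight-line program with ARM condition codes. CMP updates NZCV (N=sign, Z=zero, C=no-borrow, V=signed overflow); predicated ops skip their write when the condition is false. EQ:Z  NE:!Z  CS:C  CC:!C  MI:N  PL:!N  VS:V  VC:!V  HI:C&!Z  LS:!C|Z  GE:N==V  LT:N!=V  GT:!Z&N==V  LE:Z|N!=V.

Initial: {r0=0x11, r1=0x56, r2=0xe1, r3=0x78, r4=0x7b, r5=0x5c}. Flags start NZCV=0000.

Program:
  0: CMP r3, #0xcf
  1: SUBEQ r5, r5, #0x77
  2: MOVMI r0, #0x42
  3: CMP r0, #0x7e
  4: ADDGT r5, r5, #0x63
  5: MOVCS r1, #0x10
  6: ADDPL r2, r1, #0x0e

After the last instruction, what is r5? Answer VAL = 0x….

0: ✓ CMP  NZCV=1001
1: · SUBEQ
2: ✓ MOVMI  r0←0x42
3: ✓ CMP  NZCV=1000
4: · ADDGT
5: · MOVCS
6: · ADDPL

VAL = 0x5c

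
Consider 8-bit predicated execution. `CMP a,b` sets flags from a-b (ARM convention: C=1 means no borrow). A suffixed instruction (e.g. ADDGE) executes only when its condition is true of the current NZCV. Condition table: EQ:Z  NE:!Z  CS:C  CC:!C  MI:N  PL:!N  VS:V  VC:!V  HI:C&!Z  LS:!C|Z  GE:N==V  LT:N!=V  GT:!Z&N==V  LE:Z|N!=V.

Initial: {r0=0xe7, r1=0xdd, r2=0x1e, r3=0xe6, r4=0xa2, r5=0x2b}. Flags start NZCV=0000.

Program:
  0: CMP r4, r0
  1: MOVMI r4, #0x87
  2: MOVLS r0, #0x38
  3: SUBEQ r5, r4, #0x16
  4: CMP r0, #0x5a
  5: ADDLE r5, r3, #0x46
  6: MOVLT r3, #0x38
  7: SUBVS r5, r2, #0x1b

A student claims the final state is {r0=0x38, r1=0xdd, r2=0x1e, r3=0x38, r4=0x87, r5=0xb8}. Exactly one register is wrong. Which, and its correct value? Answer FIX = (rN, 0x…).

FIX = (r5, 0x2c)

0: ✓ CMP  NZCV=1000
1: ✓ MOVMI  r4←0x87
2: ✓ MOVLS  r0←0x38
3: · SUBEQ
4: ✓ CMP  NZCV=1000
5: ✓ ADDLE  r5←0x2c
6: ✓ MOVLT  r3←0x38
7: · SUBVS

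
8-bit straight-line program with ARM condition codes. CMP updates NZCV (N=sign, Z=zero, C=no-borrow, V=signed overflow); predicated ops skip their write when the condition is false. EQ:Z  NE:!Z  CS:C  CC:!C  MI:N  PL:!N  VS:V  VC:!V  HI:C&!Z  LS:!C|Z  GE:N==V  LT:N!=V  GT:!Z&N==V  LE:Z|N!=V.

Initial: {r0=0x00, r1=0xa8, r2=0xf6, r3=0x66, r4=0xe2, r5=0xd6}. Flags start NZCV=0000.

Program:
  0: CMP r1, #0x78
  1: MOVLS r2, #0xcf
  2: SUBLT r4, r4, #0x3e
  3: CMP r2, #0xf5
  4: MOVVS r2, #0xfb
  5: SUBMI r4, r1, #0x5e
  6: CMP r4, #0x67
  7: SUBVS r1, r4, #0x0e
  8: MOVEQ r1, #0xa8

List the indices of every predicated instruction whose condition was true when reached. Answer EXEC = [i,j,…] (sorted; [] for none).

EXEC = [2,7]

[0] flags=0011 → (cmp)
[1] flags=0011 LS?F → skip
[2] flags=0011 LT?T → r4=0xa4
[3] flags=0010 → (cmp)
[4] flags=0010 VS?F → skip
[5] flags=0010 MI?F → skip
[6] flags=0011 → (cmp)
[7] flags=0011 VS?T → r1=0x96
[8] flags=0011 EQ?F → skip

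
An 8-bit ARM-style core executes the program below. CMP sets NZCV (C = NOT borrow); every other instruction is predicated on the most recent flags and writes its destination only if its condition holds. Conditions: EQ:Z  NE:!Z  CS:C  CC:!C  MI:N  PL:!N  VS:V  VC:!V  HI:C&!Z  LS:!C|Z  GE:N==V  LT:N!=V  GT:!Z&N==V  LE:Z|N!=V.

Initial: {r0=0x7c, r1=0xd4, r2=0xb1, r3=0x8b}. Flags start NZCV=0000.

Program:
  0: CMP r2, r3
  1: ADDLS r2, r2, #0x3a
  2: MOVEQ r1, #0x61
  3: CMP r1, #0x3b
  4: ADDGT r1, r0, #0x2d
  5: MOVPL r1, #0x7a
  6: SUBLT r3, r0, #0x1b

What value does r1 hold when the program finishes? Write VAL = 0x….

VAL = 0xd4

0: ✓ CMP  NZCV=0010
1: · ADDLS
2: · MOVEQ
3: ✓ CMP  NZCV=1010
4: · ADDGT
5: · MOVPL
6: ✓ SUBLT  r3←0x61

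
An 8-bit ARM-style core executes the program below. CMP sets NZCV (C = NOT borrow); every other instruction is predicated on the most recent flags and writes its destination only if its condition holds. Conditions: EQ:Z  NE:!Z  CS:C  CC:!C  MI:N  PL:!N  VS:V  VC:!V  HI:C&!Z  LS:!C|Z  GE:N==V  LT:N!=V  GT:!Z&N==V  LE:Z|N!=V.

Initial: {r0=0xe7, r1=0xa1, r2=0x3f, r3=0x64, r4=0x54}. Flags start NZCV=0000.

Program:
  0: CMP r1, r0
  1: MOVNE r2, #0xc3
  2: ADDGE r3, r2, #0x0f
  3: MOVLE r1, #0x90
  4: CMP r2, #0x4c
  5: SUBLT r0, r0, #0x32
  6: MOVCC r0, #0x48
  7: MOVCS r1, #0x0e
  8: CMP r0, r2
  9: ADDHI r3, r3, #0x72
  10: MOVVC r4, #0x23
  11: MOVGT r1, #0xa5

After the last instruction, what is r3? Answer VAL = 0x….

0: ✓ CMP  NZCV=1000
1: ✓ MOVNE  r2←0xc3
2: · ADDGE
3: ✓ MOVLE  r1←0x90
4: ✓ CMP  NZCV=0011
5: ✓ SUBLT  r0←0xb5
6: · MOVCC
7: ✓ MOVCS  r1←0x0e
8: ✓ CMP  NZCV=1000
9: · ADDHI
10: ✓ MOVVC  r4←0x23
11: · MOVGT

VAL = 0x64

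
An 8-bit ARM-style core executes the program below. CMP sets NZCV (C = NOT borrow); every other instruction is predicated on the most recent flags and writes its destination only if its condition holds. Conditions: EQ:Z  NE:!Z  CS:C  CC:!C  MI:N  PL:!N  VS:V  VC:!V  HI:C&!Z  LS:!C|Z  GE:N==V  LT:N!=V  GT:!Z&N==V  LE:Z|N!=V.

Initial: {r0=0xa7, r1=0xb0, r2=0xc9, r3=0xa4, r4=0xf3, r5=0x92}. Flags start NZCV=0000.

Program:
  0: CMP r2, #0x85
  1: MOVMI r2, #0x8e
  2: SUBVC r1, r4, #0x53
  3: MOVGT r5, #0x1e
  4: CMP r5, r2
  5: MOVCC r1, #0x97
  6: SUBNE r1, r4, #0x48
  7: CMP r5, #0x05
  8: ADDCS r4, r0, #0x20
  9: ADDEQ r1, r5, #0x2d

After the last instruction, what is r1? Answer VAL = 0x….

0: ✓ CMP  NZCV=0010
1: · MOVMI
2: ✓ SUBVC  r1←0xa0
3: ✓ MOVGT  r5←0x1e
4: ✓ CMP  NZCV=0000
5: ✓ MOVCC  r1←0x97
6: ✓ SUBNE  r1←0xab
7: ✓ CMP  NZCV=0010
8: ✓ ADDCS  r4←0xc7
9: · ADDEQ

VAL = 0xab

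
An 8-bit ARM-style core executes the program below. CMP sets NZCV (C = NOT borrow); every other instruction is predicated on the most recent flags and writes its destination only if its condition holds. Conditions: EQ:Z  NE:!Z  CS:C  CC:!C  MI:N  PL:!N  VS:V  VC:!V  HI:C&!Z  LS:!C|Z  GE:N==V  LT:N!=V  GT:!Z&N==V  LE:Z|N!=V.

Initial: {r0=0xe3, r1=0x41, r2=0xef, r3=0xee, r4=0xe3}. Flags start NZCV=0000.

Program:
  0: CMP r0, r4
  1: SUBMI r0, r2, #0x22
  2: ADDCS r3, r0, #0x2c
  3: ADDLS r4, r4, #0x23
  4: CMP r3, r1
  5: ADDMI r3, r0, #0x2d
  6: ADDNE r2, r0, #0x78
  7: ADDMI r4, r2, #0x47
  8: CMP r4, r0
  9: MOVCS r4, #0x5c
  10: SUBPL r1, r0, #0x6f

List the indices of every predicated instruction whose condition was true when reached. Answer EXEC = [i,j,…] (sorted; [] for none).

EXEC = [2,3,5,6,7]

0: ✓ CMP  NZCV=0110
1: · SUBMI
2: ✓ ADDCS  r3←0x0f
3: ✓ ADDLS  r4←0x06
4: ✓ CMP  NZCV=1000
5: ✓ ADDMI  r3←0x10
6: ✓ ADDNE  r2←0x5b
7: ✓ ADDMI  r4←0xa2
8: ✓ CMP  NZCV=1000
9: · MOVCS
10: · SUBPL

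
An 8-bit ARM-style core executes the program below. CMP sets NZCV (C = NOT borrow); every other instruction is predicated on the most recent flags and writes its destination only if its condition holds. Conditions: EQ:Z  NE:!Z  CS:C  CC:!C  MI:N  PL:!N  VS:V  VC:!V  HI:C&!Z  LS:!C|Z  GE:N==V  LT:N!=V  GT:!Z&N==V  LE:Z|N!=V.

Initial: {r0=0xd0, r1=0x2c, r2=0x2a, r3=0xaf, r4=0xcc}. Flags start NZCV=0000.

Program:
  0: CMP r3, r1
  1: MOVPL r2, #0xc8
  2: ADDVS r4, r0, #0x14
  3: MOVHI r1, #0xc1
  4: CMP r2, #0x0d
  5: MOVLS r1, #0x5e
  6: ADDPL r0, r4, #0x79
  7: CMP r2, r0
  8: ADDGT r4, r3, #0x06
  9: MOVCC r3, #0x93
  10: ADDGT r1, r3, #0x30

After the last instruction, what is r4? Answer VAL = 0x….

VAL = 0xcc

0: ✓ CMP  NZCV=1010
1: · MOVPL
2: · ADDVS
3: ✓ MOVHI  r1←0xc1
4: ✓ CMP  NZCV=0010
5: · MOVLS
6: ✓ ADDPL  r0←0x45
7: ✓ CMP  NZCV=1000
8: · ADDGT
9: ✓ MOVCC  r3←0x93
10: · ADDGT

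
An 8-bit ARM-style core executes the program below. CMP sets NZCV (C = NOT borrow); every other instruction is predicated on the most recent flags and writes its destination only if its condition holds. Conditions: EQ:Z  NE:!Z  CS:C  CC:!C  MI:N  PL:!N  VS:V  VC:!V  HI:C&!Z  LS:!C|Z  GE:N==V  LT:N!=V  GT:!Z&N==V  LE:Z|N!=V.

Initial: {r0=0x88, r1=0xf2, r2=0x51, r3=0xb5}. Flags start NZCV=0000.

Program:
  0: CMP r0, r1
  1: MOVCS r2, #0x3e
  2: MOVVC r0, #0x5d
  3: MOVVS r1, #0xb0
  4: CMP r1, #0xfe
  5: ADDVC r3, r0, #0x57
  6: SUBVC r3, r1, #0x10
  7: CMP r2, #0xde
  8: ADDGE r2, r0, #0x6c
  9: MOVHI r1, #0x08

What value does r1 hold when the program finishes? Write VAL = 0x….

VAL = 0xf2

0: ✓ CMP  NZCV=1000
1: · MOVCS
2: ✓ MOVVC  r0←0x5d
3: · MOVVS
4: ✓ CMP  NZCV=1000
5: ✓ ADDVC  r3←0xb4
6: ✓ SUBVC  r3←0xe2
7: ✓ CMP  NZCV=0000
8: ✓ ADDGE  r2←0xc9
9: · MOVHI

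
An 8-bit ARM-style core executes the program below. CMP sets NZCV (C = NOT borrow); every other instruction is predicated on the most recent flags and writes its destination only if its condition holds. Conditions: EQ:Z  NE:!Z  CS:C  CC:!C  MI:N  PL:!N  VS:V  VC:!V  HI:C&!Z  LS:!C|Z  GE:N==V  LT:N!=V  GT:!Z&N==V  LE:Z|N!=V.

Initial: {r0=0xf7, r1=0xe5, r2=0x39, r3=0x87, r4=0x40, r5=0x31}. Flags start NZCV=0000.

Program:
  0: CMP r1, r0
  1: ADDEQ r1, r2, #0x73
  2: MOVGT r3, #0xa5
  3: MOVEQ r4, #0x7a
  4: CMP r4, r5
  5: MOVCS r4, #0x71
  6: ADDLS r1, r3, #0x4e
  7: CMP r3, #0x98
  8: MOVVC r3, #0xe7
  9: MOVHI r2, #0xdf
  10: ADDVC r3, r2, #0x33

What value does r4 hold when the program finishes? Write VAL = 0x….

VAL = 0x71

[0] flags=1000 → (cmp)
[1] flags=1000 EQ?F → skip
[2] flags=1000 GT?F → skip
[3] flags=1000 EQ?F → skip
[4] flags=0010 → (cmp)
[5] flags=0010 CS?T → r4=0x71
[6] flags=0010 LS?F → skip
[7] flags=1000 → (cmp)
[8] flags=1000 VC?T → r3=0xe7
[9] flags=1000 HI?F → skip
[10] flags=1000 VC?T → r3=0x6c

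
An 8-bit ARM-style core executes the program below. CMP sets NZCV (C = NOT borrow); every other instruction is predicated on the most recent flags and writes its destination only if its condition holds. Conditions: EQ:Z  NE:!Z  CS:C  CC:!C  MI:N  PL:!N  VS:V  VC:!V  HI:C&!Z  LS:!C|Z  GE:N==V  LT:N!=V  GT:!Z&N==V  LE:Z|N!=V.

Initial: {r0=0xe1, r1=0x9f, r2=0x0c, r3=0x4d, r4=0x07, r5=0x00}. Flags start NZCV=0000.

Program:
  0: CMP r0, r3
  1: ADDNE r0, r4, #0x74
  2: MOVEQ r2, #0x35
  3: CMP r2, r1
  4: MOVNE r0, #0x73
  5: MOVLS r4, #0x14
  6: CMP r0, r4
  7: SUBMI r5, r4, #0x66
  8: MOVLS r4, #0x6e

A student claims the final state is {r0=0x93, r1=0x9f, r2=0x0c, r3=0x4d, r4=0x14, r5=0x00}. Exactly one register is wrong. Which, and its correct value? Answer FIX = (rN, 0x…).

0: ✓ CMP  NZCV=1010
1: ✓ ADDNE  r0←0x7b
2: · MOVEQ
3: ✓ CMP  NZCV=0000
4: ✓ MOVNE  r0←0x73
5: ✓ MOVLS  r4←0x14
6: ✓ CMP  NZCV=0010
7: · SUBMI
8: · MOVLS

FIX = (r0, 0x73)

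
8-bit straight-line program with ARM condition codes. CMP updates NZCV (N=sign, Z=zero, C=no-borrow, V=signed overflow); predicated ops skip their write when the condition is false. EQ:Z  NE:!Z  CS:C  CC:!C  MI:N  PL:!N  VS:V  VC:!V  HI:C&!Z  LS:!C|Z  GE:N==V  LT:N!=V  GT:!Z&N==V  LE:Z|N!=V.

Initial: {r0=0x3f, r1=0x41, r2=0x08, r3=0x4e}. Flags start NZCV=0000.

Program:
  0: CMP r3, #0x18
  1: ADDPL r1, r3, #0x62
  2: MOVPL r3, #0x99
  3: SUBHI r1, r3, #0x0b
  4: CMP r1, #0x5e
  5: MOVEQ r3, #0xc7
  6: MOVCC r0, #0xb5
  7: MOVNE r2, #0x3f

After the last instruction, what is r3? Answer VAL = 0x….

VAL = 0x99

0: ✓ CMP  NZCV=0010
1: ✓ ADDPL  r1←0xb0
2: ✓ MOVPL  r3←0x99
3: ✓ SUBHI  r1←0x8e
4: ✓ CMP  NZCV=0011
5: · MOVEQ
6: · MOVCC
7: ✓ MOVNE  r2←0x3f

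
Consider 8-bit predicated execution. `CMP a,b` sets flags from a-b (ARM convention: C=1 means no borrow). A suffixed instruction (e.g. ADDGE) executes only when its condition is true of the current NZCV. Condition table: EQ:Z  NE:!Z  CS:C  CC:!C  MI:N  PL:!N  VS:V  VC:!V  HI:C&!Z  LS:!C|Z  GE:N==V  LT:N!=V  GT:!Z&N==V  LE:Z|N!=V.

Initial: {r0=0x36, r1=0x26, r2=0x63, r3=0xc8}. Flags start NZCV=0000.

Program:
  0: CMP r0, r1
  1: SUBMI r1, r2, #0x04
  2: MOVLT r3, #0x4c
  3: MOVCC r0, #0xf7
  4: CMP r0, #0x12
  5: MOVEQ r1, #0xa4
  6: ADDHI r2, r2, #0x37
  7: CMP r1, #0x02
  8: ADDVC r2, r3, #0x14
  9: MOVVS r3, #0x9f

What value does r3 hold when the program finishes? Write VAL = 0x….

VAL = 0xc8

[0] flags=0010 → (cmp)
[1] flags=0010 MI?F → skip
[2] flags=0010 LT?F → skip
[3] flags=0010 CC?F → skip
[4] flags=0010 → (cmp)
[5] flags=0010 EQ?F → skip
[6] flags=0010 HI?T → r2=0x9a
[7] flags=0010 → (cmp)
[8] flags=0010 VC?T → r2=0xdc
[9] flags=0010 VS?F → skip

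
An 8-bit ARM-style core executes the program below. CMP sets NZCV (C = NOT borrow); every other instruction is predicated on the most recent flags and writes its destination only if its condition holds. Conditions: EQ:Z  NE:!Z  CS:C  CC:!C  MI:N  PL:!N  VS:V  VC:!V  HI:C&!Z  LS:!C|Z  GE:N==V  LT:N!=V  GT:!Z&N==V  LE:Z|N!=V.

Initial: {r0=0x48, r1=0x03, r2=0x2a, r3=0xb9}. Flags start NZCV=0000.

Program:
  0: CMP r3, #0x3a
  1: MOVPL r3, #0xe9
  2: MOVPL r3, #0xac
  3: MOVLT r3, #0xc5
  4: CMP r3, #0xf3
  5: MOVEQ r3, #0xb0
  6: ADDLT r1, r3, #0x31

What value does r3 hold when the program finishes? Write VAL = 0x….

VAL = 0xc5

[0] flags=0011 → (cmp)
[1] flags=0011 PL?T → r3=0xe9
[2] flags=0011 PL?T → r3=0xac
[3] flags=0011 LT?T → r3=0xc5
[4] flags=1000 → (cmp)
[5] flags=1000 EQ?F → skip
[6] flags=1000 LT?T → r1=0xf6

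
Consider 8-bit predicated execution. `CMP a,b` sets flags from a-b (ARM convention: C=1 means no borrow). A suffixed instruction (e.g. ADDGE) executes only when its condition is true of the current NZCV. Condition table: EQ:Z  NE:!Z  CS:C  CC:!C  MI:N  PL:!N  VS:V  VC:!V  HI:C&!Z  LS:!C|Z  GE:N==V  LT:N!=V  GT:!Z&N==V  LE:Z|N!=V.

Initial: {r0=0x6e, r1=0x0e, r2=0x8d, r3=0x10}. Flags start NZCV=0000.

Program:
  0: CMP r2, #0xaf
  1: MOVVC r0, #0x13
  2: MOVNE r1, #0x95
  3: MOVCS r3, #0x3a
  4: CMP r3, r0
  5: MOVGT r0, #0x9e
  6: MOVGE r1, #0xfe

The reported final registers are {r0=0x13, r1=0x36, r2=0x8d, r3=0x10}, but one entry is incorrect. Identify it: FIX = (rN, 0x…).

0: ✓ CMP  NZCV=1000
1: ✓ MOVVC  r0←0x13
2: ✓ MOVNE  r1←0x95
3: · MOVCS
4: ✓ CMP  NZCV=1000
5: · MOVGT
6: · MOVGE

FIX = (r1, 0x95)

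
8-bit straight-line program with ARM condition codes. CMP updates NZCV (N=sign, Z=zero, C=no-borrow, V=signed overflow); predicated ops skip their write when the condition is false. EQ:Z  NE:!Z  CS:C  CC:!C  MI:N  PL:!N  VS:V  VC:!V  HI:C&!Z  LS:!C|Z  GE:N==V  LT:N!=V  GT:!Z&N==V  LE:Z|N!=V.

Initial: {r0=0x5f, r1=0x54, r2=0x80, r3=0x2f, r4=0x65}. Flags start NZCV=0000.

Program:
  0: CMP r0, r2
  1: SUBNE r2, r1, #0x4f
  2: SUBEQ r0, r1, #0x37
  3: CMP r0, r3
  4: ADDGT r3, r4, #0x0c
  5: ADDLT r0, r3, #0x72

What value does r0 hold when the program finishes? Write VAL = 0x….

0: ✓ CMP  NZCV=1001
1: ✓ SUBNE  r2←0x05
2: · SUBEQ
3: ✓ CMP  NZCV=0010
4: ✓ ADDGT  r3←0x71
5: · ADDLT

VAL = 0x5f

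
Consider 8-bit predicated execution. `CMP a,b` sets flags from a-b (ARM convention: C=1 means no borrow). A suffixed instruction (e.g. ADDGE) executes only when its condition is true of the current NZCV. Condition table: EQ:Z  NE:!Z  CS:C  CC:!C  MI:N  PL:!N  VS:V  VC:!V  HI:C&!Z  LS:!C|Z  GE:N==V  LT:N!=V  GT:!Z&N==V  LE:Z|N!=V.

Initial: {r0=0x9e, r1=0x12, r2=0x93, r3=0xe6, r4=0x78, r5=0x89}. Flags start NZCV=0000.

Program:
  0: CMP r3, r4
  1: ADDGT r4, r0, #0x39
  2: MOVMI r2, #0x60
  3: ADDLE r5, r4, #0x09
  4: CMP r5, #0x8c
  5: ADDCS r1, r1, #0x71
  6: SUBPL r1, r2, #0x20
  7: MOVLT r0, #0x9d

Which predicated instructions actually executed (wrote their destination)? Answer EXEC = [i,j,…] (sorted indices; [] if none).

0: ✓ CMP  NZCV=0011
1: · ADDGT
2: · MOVMI
3: ✓ ADDLE  r5←0x81
4: ✓ CMP  NZCV=1000
5: · ADDCS
6: · SUBPL
7: ✓ MOVLT  r0←0x9d

EXEC = [3,7]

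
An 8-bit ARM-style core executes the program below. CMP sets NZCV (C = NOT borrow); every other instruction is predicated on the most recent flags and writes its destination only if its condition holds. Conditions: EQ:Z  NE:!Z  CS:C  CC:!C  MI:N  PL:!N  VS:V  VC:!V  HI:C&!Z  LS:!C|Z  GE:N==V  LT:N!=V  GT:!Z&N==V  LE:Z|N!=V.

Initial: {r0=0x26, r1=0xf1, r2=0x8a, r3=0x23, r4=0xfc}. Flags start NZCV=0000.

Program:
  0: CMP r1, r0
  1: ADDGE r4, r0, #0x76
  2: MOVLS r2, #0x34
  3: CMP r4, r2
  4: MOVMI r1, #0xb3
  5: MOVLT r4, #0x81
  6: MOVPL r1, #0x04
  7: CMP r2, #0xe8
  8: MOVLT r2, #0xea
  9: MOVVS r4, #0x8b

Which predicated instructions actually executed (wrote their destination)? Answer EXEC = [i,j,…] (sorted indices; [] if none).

[0] flags=1010 → (cmp)
[1] flags=1010 GE?F → skip
[2] flags=1010 LS?F → skip
[3] flags=0010 → (cmp)
[4] flags=0010 MI?F → skip
[5] flags=0010 LT?F → skip
[6] flags=0010 PL?T → r1=0x04
[7] flags=1000 → (cmp)
[8] flags=1000 LT?T → r2=0xea
[9] flags=1000 VS?F → skip

EXEC = [6,8]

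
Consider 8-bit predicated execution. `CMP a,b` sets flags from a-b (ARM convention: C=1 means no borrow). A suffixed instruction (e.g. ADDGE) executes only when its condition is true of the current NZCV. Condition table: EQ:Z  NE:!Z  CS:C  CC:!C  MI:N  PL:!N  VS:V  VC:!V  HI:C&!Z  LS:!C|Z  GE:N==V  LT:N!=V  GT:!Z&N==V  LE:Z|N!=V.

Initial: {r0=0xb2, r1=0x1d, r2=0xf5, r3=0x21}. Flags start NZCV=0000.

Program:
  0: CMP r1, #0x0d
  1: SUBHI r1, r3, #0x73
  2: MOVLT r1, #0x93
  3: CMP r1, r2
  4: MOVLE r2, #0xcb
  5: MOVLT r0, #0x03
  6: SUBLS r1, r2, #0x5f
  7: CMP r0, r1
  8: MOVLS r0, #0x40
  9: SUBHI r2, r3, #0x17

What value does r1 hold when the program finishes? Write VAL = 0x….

VAL = 0x6c

0: ✓ CMP  NZCV=0010
1: ✓ SUBHI  r1←0xae
2: · MOVLT
3: ✓ CMP  NZCV=1000
4: ✓ MOVLE  r2←0xcb
5: ✓ MOVLT  r0←0x03
6: ✓ SUBLS  r1←0x6c
7: ✓ CMP  NZCV=1000
8: ✓ MOVLS  r0←0x40
9: · SUBHI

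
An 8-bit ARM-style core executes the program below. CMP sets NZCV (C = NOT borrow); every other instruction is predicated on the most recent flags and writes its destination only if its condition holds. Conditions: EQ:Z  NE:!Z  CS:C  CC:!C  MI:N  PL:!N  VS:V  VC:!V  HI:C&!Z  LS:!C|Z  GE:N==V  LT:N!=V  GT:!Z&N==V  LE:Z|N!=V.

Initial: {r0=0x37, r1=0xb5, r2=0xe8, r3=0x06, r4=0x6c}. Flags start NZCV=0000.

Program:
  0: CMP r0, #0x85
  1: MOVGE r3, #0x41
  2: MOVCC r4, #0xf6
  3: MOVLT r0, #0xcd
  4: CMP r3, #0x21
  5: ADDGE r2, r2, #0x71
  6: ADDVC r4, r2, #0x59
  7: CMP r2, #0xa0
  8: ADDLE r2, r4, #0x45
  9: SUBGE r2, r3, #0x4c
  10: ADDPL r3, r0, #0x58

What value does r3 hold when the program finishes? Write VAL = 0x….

0: ✓ CMP  NZCV=1001
1: ✓ MOVGE  r3←0x41
2: ✓ MOVCC  r4←0xf6
3: · MOVLT
4: ✓ CMP  NZCV=0010
5: ✓ ADDGE  r2←0x59
6: ✓ ADDVC  r4←0xb2
7: ✓ CMP  NZCV=1001
8: · ADDLE
9: ✓ SUBGE  r2←0xf5
10: · ADDPL

VAL = 0x41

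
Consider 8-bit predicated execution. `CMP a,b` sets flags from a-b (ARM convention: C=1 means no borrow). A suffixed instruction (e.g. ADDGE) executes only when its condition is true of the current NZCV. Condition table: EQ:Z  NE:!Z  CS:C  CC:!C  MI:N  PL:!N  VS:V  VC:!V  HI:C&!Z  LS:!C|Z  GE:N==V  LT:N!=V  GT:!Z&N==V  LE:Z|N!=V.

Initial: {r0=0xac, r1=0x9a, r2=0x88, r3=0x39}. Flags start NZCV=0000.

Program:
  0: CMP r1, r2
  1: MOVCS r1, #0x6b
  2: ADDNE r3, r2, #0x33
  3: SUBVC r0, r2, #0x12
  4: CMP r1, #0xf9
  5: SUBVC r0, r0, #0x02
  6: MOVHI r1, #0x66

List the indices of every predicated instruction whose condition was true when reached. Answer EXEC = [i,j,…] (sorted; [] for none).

EXEC = [1,2,3,5]

[0] flags=0010 → (cmp)
[1] flags=0010 CS?T → r1=0x6b
[2] flags=0010 NE?T → r3=0xbb
[3] flags=0010 VC?T → r0=0x76
[4] flags=0000 → (cmp)
[5] flags=0000 VC?T → r0=0x74
[6] flags=0000 HI?F → skip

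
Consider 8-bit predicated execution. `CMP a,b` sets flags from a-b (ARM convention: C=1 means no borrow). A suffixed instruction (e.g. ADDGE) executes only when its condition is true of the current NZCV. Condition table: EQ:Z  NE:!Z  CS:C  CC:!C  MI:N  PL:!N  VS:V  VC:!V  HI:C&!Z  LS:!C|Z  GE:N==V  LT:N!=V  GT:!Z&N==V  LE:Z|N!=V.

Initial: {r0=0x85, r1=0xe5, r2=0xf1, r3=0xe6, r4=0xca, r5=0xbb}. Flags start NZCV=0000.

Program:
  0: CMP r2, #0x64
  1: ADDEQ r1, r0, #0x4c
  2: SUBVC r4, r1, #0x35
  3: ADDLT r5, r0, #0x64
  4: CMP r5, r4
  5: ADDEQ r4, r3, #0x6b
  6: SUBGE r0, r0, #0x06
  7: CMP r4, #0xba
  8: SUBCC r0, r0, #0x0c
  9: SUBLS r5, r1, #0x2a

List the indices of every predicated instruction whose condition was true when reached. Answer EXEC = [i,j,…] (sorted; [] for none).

EXEC = [2,3,6,8,9]

[0] flags=1010 → (cmp)
[1] flags=1010 EQ?F → skip
[2] flags=1010 VC?T → r4=0xb0
[3] flags=1010 LT?T → r5=0xe9
[4] flags=0010 → (cmp)
[5] flags=0010 EQ?F → skip
[6] flags=0010 GE?T → r0=0x7f
[7] flags=1000 → (cmp)
[8] flags=1000 CC?T → r0=0x73
[9] flags=1000 LS?T → r5=0xbb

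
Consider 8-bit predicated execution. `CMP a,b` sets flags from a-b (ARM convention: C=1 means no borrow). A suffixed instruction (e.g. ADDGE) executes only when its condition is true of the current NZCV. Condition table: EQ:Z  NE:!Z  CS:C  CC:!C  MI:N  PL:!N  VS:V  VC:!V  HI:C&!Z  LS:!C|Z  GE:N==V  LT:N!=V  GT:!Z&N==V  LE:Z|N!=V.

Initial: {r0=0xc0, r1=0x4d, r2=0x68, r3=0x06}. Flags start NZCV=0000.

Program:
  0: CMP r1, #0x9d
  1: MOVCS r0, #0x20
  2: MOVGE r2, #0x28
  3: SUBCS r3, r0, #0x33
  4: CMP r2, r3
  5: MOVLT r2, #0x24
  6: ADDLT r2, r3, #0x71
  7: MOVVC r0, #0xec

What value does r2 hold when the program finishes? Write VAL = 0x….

VAL = 0x28

0: ✓ CMP  NZCV=1001
1: · MOVCS
2: ✓ MOVGE  r2←0x28
3: · SUBCS
4: ✓ CMP  NZCV=0010
5: · MOVLT
6: · ADDLT
7: ✓ MOVVC  r0←0xec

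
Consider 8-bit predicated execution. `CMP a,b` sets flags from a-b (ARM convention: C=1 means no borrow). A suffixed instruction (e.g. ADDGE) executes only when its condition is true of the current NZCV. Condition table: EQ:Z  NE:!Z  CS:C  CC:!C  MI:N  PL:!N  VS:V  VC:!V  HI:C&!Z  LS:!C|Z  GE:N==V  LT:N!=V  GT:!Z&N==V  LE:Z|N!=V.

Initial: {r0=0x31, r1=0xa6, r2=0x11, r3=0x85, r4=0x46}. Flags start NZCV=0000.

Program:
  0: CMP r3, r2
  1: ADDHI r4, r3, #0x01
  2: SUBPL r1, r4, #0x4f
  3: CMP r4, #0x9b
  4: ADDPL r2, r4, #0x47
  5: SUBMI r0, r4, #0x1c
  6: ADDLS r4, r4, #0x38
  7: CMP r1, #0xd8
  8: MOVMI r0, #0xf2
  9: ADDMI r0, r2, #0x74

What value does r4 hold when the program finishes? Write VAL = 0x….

VAL = 0xbe

0: ✓ CMP  NZCV=0011
1: ✓ ADDHI  r4←0x86
2: ✓ SUBPL  r1←0x37
3: ✓ CMP  NZCV=1000
4: · ADDPL
5: ✓ SUBMI  r0←0x6a
6: ✓ ADDLS  r4←0xbe
7: ✓ CMP  NZCV=0000
8: · MOVMI
9: · ADDMI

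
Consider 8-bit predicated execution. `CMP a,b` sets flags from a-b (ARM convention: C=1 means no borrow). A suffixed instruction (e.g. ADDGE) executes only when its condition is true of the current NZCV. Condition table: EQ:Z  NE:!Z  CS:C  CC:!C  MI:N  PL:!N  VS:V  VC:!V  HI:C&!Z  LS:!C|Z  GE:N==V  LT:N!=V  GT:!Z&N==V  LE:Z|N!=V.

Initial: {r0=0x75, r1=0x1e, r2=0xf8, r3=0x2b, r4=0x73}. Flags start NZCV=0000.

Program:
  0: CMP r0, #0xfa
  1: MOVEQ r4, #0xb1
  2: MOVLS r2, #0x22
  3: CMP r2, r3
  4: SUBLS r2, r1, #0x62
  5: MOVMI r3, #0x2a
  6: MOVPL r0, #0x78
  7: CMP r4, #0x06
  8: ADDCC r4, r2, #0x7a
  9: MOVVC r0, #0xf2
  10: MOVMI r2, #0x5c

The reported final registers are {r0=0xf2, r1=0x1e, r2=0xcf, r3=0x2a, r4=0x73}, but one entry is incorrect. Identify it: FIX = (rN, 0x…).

[0] flags=0000 → (cmp)
[1] flags=0000 EQ?F → skip
[2] flags=0000 LS?T → r2=0x22
[3] flags=1000 → (cmp)
[4] flags=1000 LS?T → r2=0xbc
[5] flags=1000 MI?T → r3=0x2a
[6] flags=1000 PL?F → skip
[7] flags=0010 → (cmp)
[8] flags=0010 CC?F → skip
[9] flags=0010 VC?T → r0=0xf2
[10] flags=0010 MI?F → skip

FIX = (r2, 0xbc)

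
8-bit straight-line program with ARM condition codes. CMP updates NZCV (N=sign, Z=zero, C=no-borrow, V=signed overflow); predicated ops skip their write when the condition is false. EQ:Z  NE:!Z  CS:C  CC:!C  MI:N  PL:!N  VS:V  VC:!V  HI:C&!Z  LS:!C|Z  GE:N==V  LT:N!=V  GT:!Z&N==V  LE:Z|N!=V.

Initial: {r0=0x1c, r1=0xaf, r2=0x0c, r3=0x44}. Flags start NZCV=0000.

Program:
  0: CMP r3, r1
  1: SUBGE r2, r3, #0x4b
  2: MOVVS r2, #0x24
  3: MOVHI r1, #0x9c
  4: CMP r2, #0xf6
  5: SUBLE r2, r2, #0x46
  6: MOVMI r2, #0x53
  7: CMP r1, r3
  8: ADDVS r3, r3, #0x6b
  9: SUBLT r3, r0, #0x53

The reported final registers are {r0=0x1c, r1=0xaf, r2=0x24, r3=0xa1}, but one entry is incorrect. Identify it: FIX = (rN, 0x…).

FIX = (r3, 0xc9)

[0] flags=1001 → (cmp)
[1] flags=1001 GE?T → r2=0xf9
[2] flags=1001 VS?T → r2=0x24
[3] flags=1001 HI?F → skip
[4] flags=0000 → (cmp)
[5] flags=0000 LE?F → skip
[6] flags=0000 MI?F → skip
[7] flags=0011 → (cmp)
[8] flags=0011 VS?T → r3=0xaf
[9] flags=0011 LT?T → r3=0xc9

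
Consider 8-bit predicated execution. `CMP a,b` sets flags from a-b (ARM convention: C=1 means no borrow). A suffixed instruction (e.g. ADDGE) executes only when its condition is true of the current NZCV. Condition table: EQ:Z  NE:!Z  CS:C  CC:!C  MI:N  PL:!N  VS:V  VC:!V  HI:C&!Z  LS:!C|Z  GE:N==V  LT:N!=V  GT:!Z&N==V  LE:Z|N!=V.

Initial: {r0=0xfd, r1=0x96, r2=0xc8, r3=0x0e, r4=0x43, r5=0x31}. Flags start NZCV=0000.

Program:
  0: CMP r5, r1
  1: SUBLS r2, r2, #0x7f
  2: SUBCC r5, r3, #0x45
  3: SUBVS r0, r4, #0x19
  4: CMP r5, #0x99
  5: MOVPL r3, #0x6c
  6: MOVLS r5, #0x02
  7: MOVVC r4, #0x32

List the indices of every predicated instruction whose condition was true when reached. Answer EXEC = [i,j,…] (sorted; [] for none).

0: ✓ CMP  NZCV=1001
1: ✓ SUBLS  r2←0x49
2: ✓ SUBCC  r5←0xc9
3: ✓ SUBVS  r0←0x2a
4: ✓ CMP  NZCV=0010
5: ✓ MOVPL  r3←0x6c
6: · MOVLS
7: ✓ MOVVC  r4←0x32

EXEC = [1,2,3,5,7]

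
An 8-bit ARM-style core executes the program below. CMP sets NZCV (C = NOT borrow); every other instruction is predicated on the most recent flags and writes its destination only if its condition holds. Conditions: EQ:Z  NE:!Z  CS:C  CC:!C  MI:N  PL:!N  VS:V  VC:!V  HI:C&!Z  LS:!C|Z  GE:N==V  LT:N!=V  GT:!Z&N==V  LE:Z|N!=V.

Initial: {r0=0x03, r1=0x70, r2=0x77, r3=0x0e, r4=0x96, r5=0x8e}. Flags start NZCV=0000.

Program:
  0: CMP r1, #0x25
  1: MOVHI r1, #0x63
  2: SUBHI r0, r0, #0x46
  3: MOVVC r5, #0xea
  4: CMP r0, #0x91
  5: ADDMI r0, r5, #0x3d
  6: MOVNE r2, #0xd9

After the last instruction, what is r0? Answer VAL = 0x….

[0] flags=0010 → (cmp)
[1] flags=0010 HI?T → r1=0x63
[2] flags=0010 HI?T → r0=0xbd
[3] flags=0010 VC?T → r5=0xea
[4] flags=0010 → (cmp)
[5] flags=0010 MI?F → skip
[6] flags=0010 NE?T → r2=0xd9

VAL = 0xbd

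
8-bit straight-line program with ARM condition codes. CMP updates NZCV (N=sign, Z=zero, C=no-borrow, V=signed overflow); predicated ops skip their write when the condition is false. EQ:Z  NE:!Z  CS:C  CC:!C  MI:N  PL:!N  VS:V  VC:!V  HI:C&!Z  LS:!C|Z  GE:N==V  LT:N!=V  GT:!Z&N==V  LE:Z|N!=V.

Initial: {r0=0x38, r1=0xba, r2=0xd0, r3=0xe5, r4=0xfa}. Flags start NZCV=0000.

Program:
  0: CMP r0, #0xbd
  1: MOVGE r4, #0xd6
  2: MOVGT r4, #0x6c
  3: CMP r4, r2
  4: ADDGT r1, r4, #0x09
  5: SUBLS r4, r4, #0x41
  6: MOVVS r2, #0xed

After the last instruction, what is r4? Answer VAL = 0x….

0: ✓ CMP  NZCV=0000
1: ✓ MOVGE  r4←0xd6
2: ✓ MOVGT  r4←0x6c
3: ✓ CMP  NZCV=1001
4: ✓ ADDGT  r1←0x75
5: ✓ SUBLS  r4←0x2b
6: ✓ MOVVS  r2←0xed

VAL = 0x2b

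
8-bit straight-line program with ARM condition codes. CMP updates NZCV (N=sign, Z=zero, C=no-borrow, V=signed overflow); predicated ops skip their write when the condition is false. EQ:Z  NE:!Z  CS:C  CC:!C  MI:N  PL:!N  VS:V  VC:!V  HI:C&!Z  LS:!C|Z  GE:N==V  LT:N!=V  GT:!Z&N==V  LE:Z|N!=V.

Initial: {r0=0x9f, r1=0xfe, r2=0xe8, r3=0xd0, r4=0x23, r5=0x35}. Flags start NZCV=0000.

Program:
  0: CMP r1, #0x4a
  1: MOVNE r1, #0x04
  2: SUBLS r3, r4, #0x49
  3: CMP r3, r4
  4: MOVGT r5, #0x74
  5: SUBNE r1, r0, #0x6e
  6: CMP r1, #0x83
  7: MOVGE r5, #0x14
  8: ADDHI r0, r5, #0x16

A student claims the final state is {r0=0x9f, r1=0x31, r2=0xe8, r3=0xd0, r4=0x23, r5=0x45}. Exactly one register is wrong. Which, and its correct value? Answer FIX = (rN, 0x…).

0: ✓ CMP  NZCV=1010
1: ✓ MOVNE  r1←0x04
2: · SUBLS
3: ✓ CMP  NZCV=1010
4: · MOVGT
5: ✓ SUBNE  r1←0x31
6: ✓ CMP  NZCV=1001
7: ✓ MOVGE  r5←0x14
8: · ADDHI

FIX = (r5, 0x14)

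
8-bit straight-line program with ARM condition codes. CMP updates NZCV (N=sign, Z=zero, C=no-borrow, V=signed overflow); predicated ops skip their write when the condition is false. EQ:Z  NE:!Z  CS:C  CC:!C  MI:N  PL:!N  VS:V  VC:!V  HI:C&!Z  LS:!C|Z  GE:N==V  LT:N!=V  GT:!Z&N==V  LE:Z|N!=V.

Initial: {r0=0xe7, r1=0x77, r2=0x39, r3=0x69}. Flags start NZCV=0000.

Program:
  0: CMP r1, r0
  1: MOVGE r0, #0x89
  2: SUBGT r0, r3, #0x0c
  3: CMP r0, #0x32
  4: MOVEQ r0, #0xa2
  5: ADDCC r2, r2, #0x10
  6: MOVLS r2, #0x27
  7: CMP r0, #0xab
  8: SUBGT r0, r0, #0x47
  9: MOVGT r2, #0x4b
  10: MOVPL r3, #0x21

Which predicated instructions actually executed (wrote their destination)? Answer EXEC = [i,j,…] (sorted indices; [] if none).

EXEC = [1,2,8,9]

[0] flags=1001 → (cmp)
[1] flags=1001 GE?T → r0=0x89
[2] flags=1001 GT?T → r0=0x5d
[3] flags=0010 → (cmp)
[4] flags=0010 EQ?F → skip
[5] flags=0010 CC?F → skip
[6] flags=0010 LS?F → skip
[7] flags=1001 → (cmp)
[8] flags=1001 GT?T → r0=0x16
[9] flags=1001 GT?T → r2=0x4b
[10] flags=1001 PL?F → skip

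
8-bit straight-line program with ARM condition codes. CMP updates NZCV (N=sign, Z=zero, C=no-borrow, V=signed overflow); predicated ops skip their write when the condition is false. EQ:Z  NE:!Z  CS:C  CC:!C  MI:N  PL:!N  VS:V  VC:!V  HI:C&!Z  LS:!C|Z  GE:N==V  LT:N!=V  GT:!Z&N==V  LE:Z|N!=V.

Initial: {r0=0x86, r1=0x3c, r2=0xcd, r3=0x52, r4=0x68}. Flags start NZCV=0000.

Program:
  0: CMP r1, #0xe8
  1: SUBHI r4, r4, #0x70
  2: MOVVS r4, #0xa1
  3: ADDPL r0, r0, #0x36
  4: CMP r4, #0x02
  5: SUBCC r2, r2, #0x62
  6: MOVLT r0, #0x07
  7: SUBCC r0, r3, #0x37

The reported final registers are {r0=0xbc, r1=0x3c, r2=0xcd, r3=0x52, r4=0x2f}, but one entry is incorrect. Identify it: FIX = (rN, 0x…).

FIX = (r4, 0x68)

0: ✓ CMP  NZCV=0000
1: · SUBHI
2: · MOVVS
3: ✓ ADDPL  r0←0xbc
4: ✓ CMP  NZCV=0010
5: · SUBCC
6: · MOVLT
7: · SUBCC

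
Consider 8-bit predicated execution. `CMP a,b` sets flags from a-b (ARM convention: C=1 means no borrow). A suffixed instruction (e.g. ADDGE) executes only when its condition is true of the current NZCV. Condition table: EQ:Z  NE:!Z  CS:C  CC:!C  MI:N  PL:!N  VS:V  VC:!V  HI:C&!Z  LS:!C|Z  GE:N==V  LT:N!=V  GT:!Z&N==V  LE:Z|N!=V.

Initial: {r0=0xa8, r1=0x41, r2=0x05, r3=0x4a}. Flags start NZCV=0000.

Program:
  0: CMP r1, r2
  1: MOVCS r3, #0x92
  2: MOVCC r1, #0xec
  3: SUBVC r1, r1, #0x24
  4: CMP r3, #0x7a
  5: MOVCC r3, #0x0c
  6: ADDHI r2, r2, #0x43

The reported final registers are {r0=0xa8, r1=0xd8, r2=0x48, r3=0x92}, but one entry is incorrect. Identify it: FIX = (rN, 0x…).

FIX = (r1, 0x1d)

[0] flags=0010 → (cmp)
[1] flags=0010 CS?T → r3=0x92
[2] flags=0010 CC?F → skip
[3] flags=0010 VC?T → r1=0x1d
[4] flags=0011 → (cmp)
[5] flags=0011 CC?F → skip
[6] flags=0011 HI?T → r2=0x48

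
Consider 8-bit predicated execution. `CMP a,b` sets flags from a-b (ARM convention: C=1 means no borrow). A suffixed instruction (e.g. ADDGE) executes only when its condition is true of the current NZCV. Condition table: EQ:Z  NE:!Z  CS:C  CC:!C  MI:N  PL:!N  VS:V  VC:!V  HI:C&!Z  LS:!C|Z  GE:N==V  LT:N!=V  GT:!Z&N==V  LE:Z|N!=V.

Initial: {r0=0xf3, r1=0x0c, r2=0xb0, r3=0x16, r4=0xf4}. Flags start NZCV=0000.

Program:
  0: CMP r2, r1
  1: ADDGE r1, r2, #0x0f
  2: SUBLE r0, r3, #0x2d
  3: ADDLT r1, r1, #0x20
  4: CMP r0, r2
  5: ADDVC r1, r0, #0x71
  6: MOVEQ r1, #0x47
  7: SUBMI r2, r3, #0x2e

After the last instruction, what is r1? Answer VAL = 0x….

0: ✓ CMP  NZCV=1010
1: · ADDGE
2: ✓ SUBLE  r0←0xe9
3: ✓ ADDLT  r1←0x2c
4: ✓ CMP  NZCV=0010
5: ✓ ADDVC  r1←0x5a
6: · MOVEQ
7: · SUBMI

VAL = 0x5a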